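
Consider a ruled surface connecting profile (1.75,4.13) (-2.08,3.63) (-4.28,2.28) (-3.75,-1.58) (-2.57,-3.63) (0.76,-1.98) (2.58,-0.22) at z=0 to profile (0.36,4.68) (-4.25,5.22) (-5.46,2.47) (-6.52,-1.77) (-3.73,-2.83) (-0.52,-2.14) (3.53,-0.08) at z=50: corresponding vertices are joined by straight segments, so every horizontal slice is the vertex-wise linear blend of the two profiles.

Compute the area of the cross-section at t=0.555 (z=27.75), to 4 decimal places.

Area at t=0.555: 46.4620

Cross-section at t=0.555: each vertex is (1-t)·p0[i] + t·p1[i].
  v1: (1-0.555)·(1.75,4.13) + 0.555·(0.36,4.68) = (0.9785,4.4352)
  v2: (1-0.555)·(-2.08,3.63) + 0.555·(-4.25,5.22) = (-3.2843,4.5124)
  v3: (1-0.555)·(-4.28,2.28) + 0.555·(-5.46,2.47) = (-4.9349,2.3854)
  v4: (1-0.555)·(-3.75,-1.58) + 0.555·(-6.52,-1.77) = (-5.2873,-1.6854)
  v5: (1-0.555)·(-2.57,-3.63) + 0.555·(-3.73,-2.83) = (-3.2138,-3.1860)
  v6: (1-0.555)·(0.76,-1.98) + 0.555·(-0.52,-2.14) = (0.0496,-2.0688)
  v7: (1-0.555)·(2.58,-0.22) + 0.555·(3.53,-0.08) = (3.1073,-0.1423)
Shoelace sum Σ(x_i·y_{i+1} − x_{i+1}·y_i):
  i=1: 0.9785·4.5124 − -3.2843·4.4352 = +18.9826 (running +18.9826)
  i=2: -3.2843·2.3854 − -4.9349·4.5124 = +14.4338 (running +33.4164)
  i=3: -4.9349·-1.6854 − -5.2873·2.3854 = +20.9302 (running +54.3466)
  i=4: -5.2873·-3.1860 − -3.2138·-1.6854 = +11.4288 (running +65.7754)
  i=5: -3.2138·-2.0688 − 0.0496·-3.1860 = +6.8067 (running +72.5822)
  i=6: 0.0496·-0.1423 − 3.1073·-2.0688 = +6.4212 (running +79.0034)
  i=7: 3.1073·4.4352 − 0.9785·-0.1423 = +13.9207 (running +92.9241)
Area = |Σ|/2 = |92.9241|/2 = 46.4620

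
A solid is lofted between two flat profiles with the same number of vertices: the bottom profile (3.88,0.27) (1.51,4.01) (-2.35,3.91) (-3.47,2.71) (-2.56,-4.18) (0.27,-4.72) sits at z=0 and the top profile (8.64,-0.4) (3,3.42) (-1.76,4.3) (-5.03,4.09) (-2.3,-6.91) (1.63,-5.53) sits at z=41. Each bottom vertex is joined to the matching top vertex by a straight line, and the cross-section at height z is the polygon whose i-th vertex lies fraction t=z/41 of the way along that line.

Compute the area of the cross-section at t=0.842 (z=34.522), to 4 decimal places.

Cross-section at t=0.842: each vertex is (1-t)·p0[i] + t·p1[i].
  v1: (1-0.842)·(3.88,0.27) + 0.842·(8.64,-0.4) = (7.8879,-0.2941)
  v2: (1-0.842)·(1.51,4.01) + 0.842·(3,3.42) = (2.7646,3.5132)
  v3: (1-0.842)·(-2.35,3.91) + 0.842·(-1.76,4.3) = (-1.8532,4.2384)
  v4: (1-0.842)·(-3.47,2.71) + 0.842·(-5.03,4.09) = (-4.7835,3.8720)
  v5: (1-0.842)·(-2.56,-4.18) + 0.842·(-2.3,-6.91) = (-2.3411,-6.4787)
  v6: (1-0.842)·(0.27,-4.72) + 0.842·(1.63,-5.53) = (1.4151,-5.4020)
Shoelace sum Σ(x_i·y_{i+1} − x_{i+1}·y_i):
  i=1: 7.8879·3.5132 − 2.7646·-0.2941 = +28.5252 (running +28.5252)
  i=2: 2.7646·4.2384 − -1.8532·3.5132 = +18.2281 (running +46.7533)
  i=3: -1.8532·3.8720 − -4.7835·4.2384 = +13.0988 (running +59.8521)
  i=4: -4.7835·-6.4787 − -2.3411·3.8720 = +40.0554 (running +99.9074)
  i=5: -2.3411·-5.4020 − 1.4151·-6.4787 = +21.8146 (running +121.7221)
  i=6: 1.4151·-0.2941 − 7.8879·-5.4020 = +42.1945 (running +163.9165)
Area = |Σ|/2 = |163.9165|/2 = 81.9583

Area at t=0.842: 81.9583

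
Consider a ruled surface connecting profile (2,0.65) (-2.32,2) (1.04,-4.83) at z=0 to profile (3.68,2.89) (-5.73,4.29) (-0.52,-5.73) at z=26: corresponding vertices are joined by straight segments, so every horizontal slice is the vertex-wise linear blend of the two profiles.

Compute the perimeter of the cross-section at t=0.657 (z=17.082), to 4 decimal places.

Cross-section at t=0.657: each vertex is (1-t)·p0[i] + t·p1[i].
  v1: (1-0.657)·(2,0.65) + 0.657·(3.68,2.89) = (3.1038,2.1217)
  v2: (1-0.657)·(-2.32,2) + 0.657·(-5.73,4.29) = (-4.5604,3.5045)
  v3: (1-0.657)·(1.04,-4.83) + 0.657·(-0.52,-5.73) = (0.0151,-5.4213)
Perimeter = Σ |v_{i+1} − v_i|:
  edge 1→2: √(-7.6641² + 1.3828²) = 7.7879 (running 7.7879)
  edge 2→3: √(4.5755² + -8.9258²) = 10.0302 (running 17.8181)
  edge 3→1: √(3.0887² + 7.5430²) = 8.1509 (running 25.9690)
Perimeter = 25.9690

Perimeter at t=0.657: 25.9690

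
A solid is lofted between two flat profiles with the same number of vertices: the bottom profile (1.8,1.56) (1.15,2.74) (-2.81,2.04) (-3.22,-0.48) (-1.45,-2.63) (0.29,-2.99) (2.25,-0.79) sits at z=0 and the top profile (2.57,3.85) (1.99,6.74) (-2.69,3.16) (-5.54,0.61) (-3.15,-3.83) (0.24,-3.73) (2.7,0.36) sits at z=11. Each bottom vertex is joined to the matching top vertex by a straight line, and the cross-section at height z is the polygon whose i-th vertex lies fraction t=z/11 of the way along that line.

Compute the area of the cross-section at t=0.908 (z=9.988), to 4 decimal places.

Cross-section at t=0.908: each vertex is (1-t)·p0[i] + t·p1[i].
  v1: (1-0.908)·(1.8,1.56) + 0.908·(2.57,3.85) = (2.4992,3.6393)
  v2: (1-0.908)·(1.15,2.74) + 0.908·(1.99,6.74) = (1.9127,6.3720)
  v3: (1-0.908)·(-2.81,2.04) + 0.908·(-2.69,3.16) = (-2.7010,3.0570)
  v4: (1-0.908)·(-3.22,-0.48) + 0.908·(-5.54,0.61) = (-5.3266,0.5097)
  v5: (1-0.908)·(-1.45,-2.63) + 0.908·(-3.15,-3.83) = (-2.9936,-3.7196)
  v6: (1-0.908)·(0.29,-2.99) + 0.908·(0.24,-3.73) = (0.2446,-3.6619)
  v7: (1-0.908)·(2.25,-0.79) + 0.908·(2.7,0.36) = (2.6586,0.2542)
Shoelace sum Σ(x_i·y_{i+1} − x_{i+1}·y_i):
  i=1: 2.4992·6.3720 − 1.9127·3.6393 = +8.9636 (running +8.9636)
  i=2: 1.9127·3.0570 − -2.7010·6.3720 = +23.0581 (running +32.0218)
  i=3: -2.7010·0.5097 − -5.3266·3.0570 = +14.9063 (running +46.9281)
  i=4: -5.3266·-3.7196 − -2.9936·0.5097 = +21.3386 (running +68.2667)
  i=5: -2.9936·-3.6619 − 0.2446·-3.7196 = +11.8721 (running +80.1388)
  i=6: 0.2446·0.2542 − 2.6586·-3.6619 = +9.7978 (running +89.9366)
  i=7: 2.6586·3.6393 − 2.4992·0.2542 = +9.0402 (running +98.9768)
Area = |Σ|/2 = |98.9768|/2 = 49.4884

Area at t=0.908: 49.4884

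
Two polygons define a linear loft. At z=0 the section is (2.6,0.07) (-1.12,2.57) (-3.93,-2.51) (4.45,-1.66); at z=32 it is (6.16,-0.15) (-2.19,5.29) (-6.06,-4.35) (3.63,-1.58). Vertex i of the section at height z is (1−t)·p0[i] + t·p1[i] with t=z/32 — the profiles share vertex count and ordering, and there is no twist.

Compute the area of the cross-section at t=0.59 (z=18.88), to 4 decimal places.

Cross-section at t=0.59: each vertex is (1-t)·p0[i] + t·p1[i].
  v1: (1-0.59)·(2.6,0.07) + 0.59·(6.16,-0.15) = (4.7004,-0.0598)
  v2: (1-0.59)·(-1.12,2.57) + 0.59·(-2.19,5.29) = (-1.7513,4.1748)
  v3: (1-0.59)·(-3.93,-2.51) + 0.59·(-6.06,-4.35) = (-5.1867,-3.5956)
  v4: (1-0.59)·(4.45,-1.66) + 0.59·(3.63,-1.58) = (3.9662,-1.6128)
Shoelace sum Σ(x_i·y_{i+1} − x_{i+1}·y_i):
  i=1: 4.7004·4.1748 − -1.7513·-0.0598 = +19.5185 (running +19.5185)
  i=2: -1.7513·-3.5956 − -5.1867·4.1748 = +27.9504 (running +47.4689)
  i=3: -5.1867·-1.6128 − 3.9662·-3.5956 = +22.6260 (running +70.0949)
  i=4: 3.9662·-0.0598 − 4.7004·-1.6128 = +7.3436 (running +77.4385)
Area = |Σ|/2 = |77.4385|/2 = 38.7193

Area at t=0.59: 38.7193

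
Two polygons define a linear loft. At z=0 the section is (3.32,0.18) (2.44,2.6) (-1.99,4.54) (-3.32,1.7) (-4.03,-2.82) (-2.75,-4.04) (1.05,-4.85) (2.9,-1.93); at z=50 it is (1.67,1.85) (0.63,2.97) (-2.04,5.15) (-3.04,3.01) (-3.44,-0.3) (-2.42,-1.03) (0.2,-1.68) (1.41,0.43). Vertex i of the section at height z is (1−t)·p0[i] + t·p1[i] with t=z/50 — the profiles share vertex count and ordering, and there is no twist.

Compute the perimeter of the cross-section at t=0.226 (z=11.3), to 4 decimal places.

Perimeter at t=0.226: 24.5523

Cross-section at t=0.226: each vertex is (1-t)·p0[i] + t·p1[i].
  v1: (1-0.226)·(3.32,0.18) + 0.226·(1.67,1.85) = (2.9471,0.5574)
  v2: (1-0.226)·(2.44,2.6) + 0.226·(0.63,2.97) = (2.0309,2.6836)
  v3: (1-0.226)·(-1.99,4.54) + 0.226·(-2.04,5.15) = (-2.0013,4.6779)
  v4: (1-0.226)·(-3.32,1.7) + 0.226·(-3.04,3.01) = (-3.2567,1.9961)
  v5: (1-0.226)·(-4.03,-2.82) + 0.226·(-3.44,-0.3) = (-3.8967,-2.2505)
  v6: (1-0.226)·(-2.75,-4.04) + 0.226·(-2.42,-1.03) = (-2.6754,-3.3597)
  v7: (1-0.226)·(1.05,-4.85) + 0.226·(0.2,-1.68) = (0.8579,-4.1336)
  v8: (1-0.226)·(2.9,-1.93) + 0.226·(1.41,0.43) = (2.5633,-1.3966)
Perimeter = Σ |v_{i+1} − v_i|:
  edge 1→2: √(-0.9162² + 2.1262²) = 2.3152 (running 2.3152)
  edge 2→3: √(-4.0322² + 1.9942²) = 4.4984 (running 6.8136)
  edge 3→4: √(-1.2554² + -2.6818²) = 2.9611 (running 9.7747)
  edge 4→5: √(-0.6399² + -4.2465²) = 4.2945 (running 14.0692)
  edge 5→6: √(1.2212² + -1.1093²) = 1.6498 (running 15.7190)
  edge 6→7: √(3.5333² + -0.7738²) = 3.6171 (running 19.3361)
  edge 7→8: √(1.7054² + 2.7369²) = 3.2248 (running 22.5609)
  edge 8→1: √(0.3838² + 1.9541²) = 1.9914 (running 24.5523)
Perimeter = 24.5523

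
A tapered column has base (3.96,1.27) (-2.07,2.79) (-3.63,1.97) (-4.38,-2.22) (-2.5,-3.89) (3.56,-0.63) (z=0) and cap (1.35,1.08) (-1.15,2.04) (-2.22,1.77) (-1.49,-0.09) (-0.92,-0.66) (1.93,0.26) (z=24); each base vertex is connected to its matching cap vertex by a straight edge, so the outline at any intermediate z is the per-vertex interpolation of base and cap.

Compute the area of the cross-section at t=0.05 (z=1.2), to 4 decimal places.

Cross-section at t=0.05: each vertex is (1-t)·p0[i] + t·p1[i].
  v1: (1-0.05)·(3.96,1.27) + 0.05·(1.35,1.08) = (3.8295,1.2605)
  v2: (1-0.05)·(-2.07,2.79) + 0.05·(-1.15,2.04) = (-2.0240,2.7525)
  v3: (1-0.05)·(-3.63,1.97) + 0.05·(-2.22,1.77) = (-3.5595,1.9600)
  v4: (1-0.05)·(-4.38,-2.22) + 0.05·(-1.49,-0.09) = (-4.2355,-2.1135)
  v5: (1-0.05)·(-2.5,-3.89) + 0.05·(-0.92,-0.66) = (-2.4210,-3.7285)
  v6: (1-0.05)·(3.56,-0.63) + 0.05·(1.93,0.26) = (3.4785,-0.5855)
Shoelace sum Σ(x_i·y_{i+1} − x_{i+1}·y_i):
  i=1: 3.8295·2.7525 − -2.0240·1.2605 = +13.0920 (running +13.0920)
  i=2: -2.0240·1.9600 − -3.5595·2.7525 = +5.8305 (running +18.9224)
  i=3: -3.5595·-2.1135 − -4.2355·1.9600 = +15.8246 (running +34.7470)
  i=4: -4.2355·-3.7285 − -2.4210·-2.1135 = +10.6753 (running +45.4223)
  i=5: -2.4210·-0.5855 − 3.4785·-3.7285 = +14.3871 (running +59.8094)
  i=6: 3.4785·1.2605 − 3.8295·-0.5855 = +6.6268 (running +66.4362)
Area = |Σ|/2 = |66.4362|/2 = 33.2181

Area at t=0.05: 33.2181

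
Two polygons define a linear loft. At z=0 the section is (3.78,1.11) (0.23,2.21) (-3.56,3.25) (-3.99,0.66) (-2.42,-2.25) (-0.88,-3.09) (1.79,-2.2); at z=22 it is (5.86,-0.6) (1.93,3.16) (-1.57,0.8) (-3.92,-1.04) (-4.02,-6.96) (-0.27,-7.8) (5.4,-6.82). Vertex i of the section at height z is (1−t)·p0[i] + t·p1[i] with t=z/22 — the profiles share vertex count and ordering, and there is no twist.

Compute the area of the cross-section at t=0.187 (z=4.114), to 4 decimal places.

Cross-section at t=0.187: each vertex is (1-t)·p0[i] + t·p1[i].
  v1: (1-0.187)·(3.78,1.11) + 0.187·(5.86,-0.6) = (4.1690,0.7902)
  v2: (1-0.187)·(0.23,2.21) + 0.187·(1.93,3.16) = (0.5479,2.3876)
  v3: (1-0.187)·(-3.56,3.25) + 0.187·(-1.57,0.8) = (-3.1879,2.7918)
  v4: (1-0.187)·(-3.99,0.66) + 0.187·(-3.92,-1.04) = (-3.9769,0.3421)
  v5: (1-0.187)·(-2.42,-2.25) + 0.187·(-4.02,-6.96) = (-2.7192,-3.1308)
  v6: (1-0.187)·(-0.88,-3.09) + 0.187·(-0.27,-7.8) = (-0.7659,-3.9708)
  v7: (1-0.187)·(1.79,-2.2) + 0.187·(5.4,-6.82) = (2.4651,-3.0639)
Shoelace sum Σ(x_i·y_{i+1} − x_{i+1}·y_i):
  i=1: 4.1690·2.3876 − 0.5479·0.7902 = +9.5211 (running +9.5211)
  i=2: 0.5479·2.7918 − -3.1879·2.3876 = +9.1412 (running +18.6622)
  i=3: -3.1879·0.3421 − -3.9769·2.7918 = +10.0124 (running +28.6746)
  i=4: -3.9769·-3.1308 − -2.7192·0.3421 = +13.3810 (running +42.0556)
  i=5: -2.7192·-3.9708 − -0.7659·-3.1308 = +8.3994 (running +50.4550)
  i=6: -0.7659·-3.0639 − 2.4651·-3.9708 = +12.1350 (running +62.5900)
  i=7: 2.4651·0.7902 − 4.1690·-3.0639 = +14.7214 (running +77.3114)
Area = |Σ|/2 = |77.3114|/2 = 38.6557

Area at t=0.187: 38.6557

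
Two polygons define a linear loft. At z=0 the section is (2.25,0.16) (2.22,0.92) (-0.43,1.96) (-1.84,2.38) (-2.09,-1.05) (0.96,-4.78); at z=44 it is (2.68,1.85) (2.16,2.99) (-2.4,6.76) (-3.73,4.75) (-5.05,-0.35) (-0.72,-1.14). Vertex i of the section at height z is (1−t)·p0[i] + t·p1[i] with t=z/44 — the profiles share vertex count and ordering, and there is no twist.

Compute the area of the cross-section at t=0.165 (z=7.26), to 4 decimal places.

Cross-section at t=0.165: each vertex is (1-t)·p0[i] + t·p1[i].
  v1: (1-0.165)·(2.25,0.16) + 0.165·(2.68,1.85) = (2.3209,0.4389)
  v2: (1-0.165)·(2.22,0.92) + 0.165·(2.16,2.99) = (2.2101,1.2616)
  v3: (1-0.165)·(-0.43,1.96) + 0.165·(-2.4,6.76) = (-0.7550,2.7520)
  v4: (1-0.165)·(-1.84,2.38) + 0.165·(-3.73,4.75) = (-2.1519,2.7710)
  v5: (1-0.165)·(-2.09,-1.05) + 0.165·(-5.05,-0.35) = (-2.5784,-0.9345)
  v6: (1-0.165)·(0.96,-4.78) + 0.165·(-0.72,-1.14) = (0.6828,-4.1794)
Shoelace sum Σ(x_i·y_{i+1} − x_{i+1}·y_i):
  i=1: 2.3209·1.2616 − 2.2101·0.4389 = +1.9581 (running +1.9581)
  i=2: 2.2101·2.7520 − -0.7550·1.2616 = +7.0347 (running +8.9928)
  i=3: -0.7550·2.7710 − -2.1519·2.7520 = +3.8296 (running +12.8224)
  i=4: -2.1519·-0.9345 − -2.5784·2.7710 = +9.1558 (running +21.9782)
  i=5: -2.5784·-4.1794 − 0.6828·-0.9345 = +11.4142 (running +33.3925)
  i=6: 0.6828·0.4389 − 2.3209·-4.1794 = +9.9998 (running +43.3923)
Area = |Σ|/2 = |43.3923|/2 = 21.6961

Area at t=0.165: 21.6961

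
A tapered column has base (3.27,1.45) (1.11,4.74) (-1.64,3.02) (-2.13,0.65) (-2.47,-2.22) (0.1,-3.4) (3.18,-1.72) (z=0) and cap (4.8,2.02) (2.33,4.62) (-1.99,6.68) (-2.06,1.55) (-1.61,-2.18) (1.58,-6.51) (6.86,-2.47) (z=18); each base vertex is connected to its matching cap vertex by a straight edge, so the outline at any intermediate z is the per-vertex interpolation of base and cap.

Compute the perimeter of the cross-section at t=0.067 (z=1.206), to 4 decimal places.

Cross-section at t=0.067: each vertex is (1-t)·p0[i] + t·p1[i].
  v1: (1-0.067)·(3.27,1.45) + 0.067·(4.8,2.02) = (3.3725,1.4882)
  v2: (1-0.067)·(1.11,4.74) + 0.067·(2.33,4.62) = (1.1917,4.7320)
  v3: (1-0.067)·(-1.64,3.02) + 0.067·(-1.99,6.68) = (-1.6634,3.2652)
  v4: (1-0.067)·(-2.13,0.65) + 0.067·(-2.06,1.55) = (-2.1253,0.7103)
  v5: (1-0.067)·(-2.47,-2.22) + 0.067·(-1.61,-2.18) = (-2.4124,-2.2173)
  v6: (1-0.067)·(0.1,-3.4) + 0.067·(1.58,-6.51) = (0.1992,-3.6084)
  v7: (1-0.067)·(3.18,-1.72) + 0.067·(6.86,-2.47) = (3.4266,-1.7702)
Perimeter = Σ |v_{i+1} − v_i|:
  edge 1→2: √(-2.1808² + 3.2438²) = 3.9087 (running 3.9087)
  edge 2→3: √(-2.8552² + -1.4667²) = 3.2099 (running 7.1186)
  edge 3→4: √(-0.4619² + -2.5549²) = 2.5963 (running 9.7149)
  edge 4→5: √(-0.2871² + -2.9276²) = 2.9417 (running 12.6566)
  edge 5→6: √(2.6115² + -1.3911²) = 2.9589 (running 15.6155)
  edge 6→7: √(3.2274² + 1.8381²) = 3.7141 (running 19.3296)
  edge 7→1: √(-0.0541² + 3.2584²) = 3.2589 (running 22.5885)
Perimeter = 22.5885

Perimeter at t=0.067: 22.5885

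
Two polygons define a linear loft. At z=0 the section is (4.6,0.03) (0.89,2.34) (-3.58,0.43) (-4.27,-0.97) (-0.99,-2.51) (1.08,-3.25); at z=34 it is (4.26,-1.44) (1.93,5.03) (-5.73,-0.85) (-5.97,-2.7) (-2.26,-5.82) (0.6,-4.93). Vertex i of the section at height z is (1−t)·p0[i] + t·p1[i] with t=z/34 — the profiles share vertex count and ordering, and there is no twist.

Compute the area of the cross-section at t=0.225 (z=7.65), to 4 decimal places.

Area at t=0.225: 34.6466

Cross-section at t=0.225: each vertex is (1-t)·p0[i] + t·p1[i].
  v1: (1-0.225)·(4.6,0.03) + 0.225·(4.26,-1.44) = (4.5235,-0.3008)
  v2: (1-0.225)·(0.89,2.34) + 0.225·(1.93,5.03) = (1.1240,2.9452)
  v3: (1-0.225)·(-3.58,0.43) + 0.225·(-5.73,-0.85) = (-4.0638,0.1420)
  v4: (1-0.225)·(-4.27,-0.97) + 0.225·(-5.97,-2.7) = (-4.6525,-1.3593)
  v5: (1-0.225)·(-0.99,-2.51) + 0.225·(-2.26,-5.82) = (-1.2757,-3.2548)
  v6: (1-0.225)·(1.08,-3.25) + 0.225·(0.6,-4.93) = (0.9720,-3.6280)
Shoelace sum Σ(x_i·y_{i+1} − x_{i+1}·y_i):
  i=1: 4.5235·2.9452 − 1.1240·-0.3008 = +13.6609 (running +13.6609)
  i=2: 1.1240·0.1420 − -4.0638·2.9452 = +12.1284 (running +25.7892)
  i=3: -4.0638·-1.3593 − -4.6525·0.1420 = +6.1843 (running +31.9736)
  i=4: -4.6525·-3.2548 − -1.2757·-1.3593 = +13.4087 (running +45.3822)
  i=5: -1.2757·-3.6280 − 0.9720·-3.2548 = +7.7920 (running +53.1743)
  i=6: 0.9720·-0.3008 − 4.5235·-3.6280 = +16.1189 (running +69.2932)
Area = |Σ|/2 = |69.2932|/2 = 34.6466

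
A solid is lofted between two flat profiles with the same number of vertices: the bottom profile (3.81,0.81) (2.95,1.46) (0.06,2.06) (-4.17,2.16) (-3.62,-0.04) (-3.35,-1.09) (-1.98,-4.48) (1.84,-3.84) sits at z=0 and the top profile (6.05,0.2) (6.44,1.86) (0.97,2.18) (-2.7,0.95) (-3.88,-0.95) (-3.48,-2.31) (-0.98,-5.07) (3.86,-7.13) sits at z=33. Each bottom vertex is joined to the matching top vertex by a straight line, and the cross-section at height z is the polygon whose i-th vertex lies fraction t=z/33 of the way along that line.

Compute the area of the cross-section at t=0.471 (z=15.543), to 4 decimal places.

Cross-section at t=0.471: each vertex is (1-t)·p0[i] + t·p1[i].
  v1: (1-0.471)·(3.81,0.81) + 0.471·(6.05,0.2) = (4.8650,0.5227)
  v2: (1-0.471)·(2.95,1.46) + 0.471·(6.44,1.86) = (4.5938,1.6484)
  v3: (1-0.471)·(0.06,2.06) + 0.471·(0.97,2.18) = (0.4886,2.1165)
  v4: (1-0.471)·(-4.17,2.16) + 0.471·(-2.7,0.95) = (-3.4776,1.5901)
  v5: (1-0.471)·(-3.62,-0.04) + 0.471·(-3.88,-0.95) = (-3.7425,-0.4686)
  v6: (1-0.471)·(-3.35,-1.09) + 0.471·(-3.48,-2.31) = (-3.4112,-1.6646)
  v7: (1-0.471)·(-1.98,-4.48) + 0.471·(-0.98,-5.07) = (-1.5090,-4.7579)
  v8: (1-0.471)·(1.84,-3.84) + 0.471·(3.86,-7.13) = (2.7914,-5.3896)
Shoelace sum Σ(x_i·y_{i+1} − x_{i+1}·y_i):
  i=1: 4.8650·1.6484 − 4.5938·0.5227 = +5.6184 (running +5.6184)
  i=2: 4.5938·2.1165 − 0.4886·1.6484 = +8.9174 (running +14.5358)
  i=3: 0.4886·1.5901 − -3.4776·2.1165 = +8.1374 (running +22.6732)
  i=4: -3.4776·-0.4686 − -3.7425·1.5901 = +7.5805 (running +30.2537)
  i=5: -3.7425·-1.6646 − -3.4112·-0.4686 = +4.6312 (running +34.8850)
  i=6: -3.4112·-4.7579 − -1.5090·-1.6646 = +13.7183 (running +48.6033)
  i=7: -1.5090·-5.3896 − 2.7914·-4.7579 = +21.4142 (running +70.0175)
  i=8: 2.7914·0.5227 − 4.8650·-5.3896 = +27.6796 (running +97.6971)
Area = |Σ|/2 = |97.6971|/2 = 48.8485

Area at t=0.471: 48.8485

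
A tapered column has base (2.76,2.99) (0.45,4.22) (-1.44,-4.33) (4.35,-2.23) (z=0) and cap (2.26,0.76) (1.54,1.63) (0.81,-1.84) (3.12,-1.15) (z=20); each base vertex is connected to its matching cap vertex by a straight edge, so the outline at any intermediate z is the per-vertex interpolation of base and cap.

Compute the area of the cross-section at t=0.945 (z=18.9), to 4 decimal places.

Cross-section at t=0.945: each vertex is (1-t)·p0[i] + t·p1[i].
  v1: (1-0.945)·(2.76,2.99) + 0.945·(2.26,0.76) = (2.2875,0.8827)
  v2: (1-0.945)·(0.45,4.22) + 0.945·(1.54,1.63) = (1.4801,1.7725)
  v3: (1-0.945)·(-1.44,-4.33) + 0.945·(0.81,-1.84) = (0.6862,-1.9770)
  v4: (1-0.945)·(4.35,-2.23) + 0.945·(3.12,-1.15) = (3.1877,-1.2094)
Shoelace sum Σ(x_i·y_{i+1} − x_{i+1}·y_i):
  i=1: 2.2875·1.7725 − 1.4801·0.8827 = +2.7481 (running +2.7481)
  i=2: 1.4801·-1.9770 − 0.6862·1.7725 = -4.1423 (running -1.3942)
  i=3: 0.6862·-1.2094 − 3.1877·-1.9770 = +5.4719 (running +4.0777)
  i=4: 3.1877·0.8827 − 2.2875·-1.2094 = +5.5801 (running +9.6577)
Area = |Σ|/2 = |9.6577|/2 = 4.8289

Area at t=0.945: 4.8289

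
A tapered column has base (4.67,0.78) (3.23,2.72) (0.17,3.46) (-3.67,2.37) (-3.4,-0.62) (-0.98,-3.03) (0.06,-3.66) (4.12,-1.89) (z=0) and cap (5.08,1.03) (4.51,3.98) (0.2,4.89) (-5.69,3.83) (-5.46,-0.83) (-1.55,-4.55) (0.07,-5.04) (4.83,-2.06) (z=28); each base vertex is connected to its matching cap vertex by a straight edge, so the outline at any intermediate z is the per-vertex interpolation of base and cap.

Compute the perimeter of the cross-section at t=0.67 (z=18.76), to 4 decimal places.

Perimeter at t=0.67: 30.6350

Cross-section at t=0.67: each vertex is (1-t)·p0[i] + t·p1[i].
  v1: (1-0.67)·(4.67,0.78) + 0.67·(5.08,1.03) = (4.9447,0.9475)
  v2: (1-0.67)·(3.23,2.72) + 0.67·(4.51,3.98) = (4.0876,3.5642)
  v3: (1-0.67)·(0.17,3.46) + 0.67·(0.2,4.89) = (0.1901,4.4181)
  v4: (1-0.67)·(-3.67,2.37) + 0.67·(-5.69,3.83) = (-5.0234,3.3482)
  v5: (1-0.67)·(-3.4,-0.62) + 0.67·(-5.46,-0.83) = (-4.7802,-0.7607)
  v6: (1-0.67)·(-0.98,-3.03) + 0.67·(-1.55,-4.55) = (-1.3619,-4.0484)
  v7: (1-0.67)·(0.06,-3.66) + 0.67·(0.07,-5.04) = (0.0667,-4.5846)
  v8: (1-0.67)·(4.12,-1.89) + 0.67·(4.83,-2.06) = (4.5957,-2.0039)
Perimeter = Σ |v_{i+1} − v_i|:
  edge 1→2: √(-0.8571² + 2.6167²) = 2.7535 (running 2.7535)
  edge 2→3: √(-3.8975² + 0.8539²) = 3.9899 (running 6.7434)
  edge 3→4: √(-5.2135² + -1.0699²) = 5.3221 (running 12.0656)
  edge 4→5: √(0.2432² + -4.1089²) = 4.1161 (running 16.1817)
  edge 5→6: √(3.4183² + -3.2877²) = 4.7428 (running 20.9244)
  edge 6→7: √(1.4286² + -0.5362²) = 1.5259 (running 22.4503)
  edge 7→8: √(4.5290² + 2.5807²) = 5.2127 (running 27.6630)
  edge 8→1: √(0.3490² + 2.9514²) = 2.9720 (running 30.6350)
Perimeter = 30.6350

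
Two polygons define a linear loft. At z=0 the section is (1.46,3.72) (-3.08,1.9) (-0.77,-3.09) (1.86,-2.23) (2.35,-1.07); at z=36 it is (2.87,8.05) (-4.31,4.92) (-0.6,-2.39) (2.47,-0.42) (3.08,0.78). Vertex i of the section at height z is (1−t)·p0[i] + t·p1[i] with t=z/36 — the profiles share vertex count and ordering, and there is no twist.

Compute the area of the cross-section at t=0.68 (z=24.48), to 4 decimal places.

Area at t=0.68: 38.4375

Cross-section at t=0.68: each vertex is (1-t)·p0[i] + t·p1[i].
  v1: (1-0.68)·(1.46,3.72) + 0.68·(2.87,8.05) = (2.4188,6.6644)
  v2: (1-0.68)·(-3.08,1.9) + 0.68·(-4.31,4.92) = (-3.9164,3.9536)
  v3: (1-0.68)·(-0.77,-3.09) + 0.68·(-0.6,-2.39) = (-0.6544,-2.6140)
  v4: (1-0.68)·(1.86,-2.23) + 0.68·(2.47,-0.42) = (2.2748,-0.9992)
  v5: (1-0.68)·(2.35,-1.07) + 0.68·(3.08,0.78) = (2.8464,0.1880)
Shoelace sum Σ(x_i·y_{i+1} − x_{i+1}·y_i):
  i=1: 2.4188·3.9536 − -3.9164·6.6644 = +35.6634 (running +35.6634)
  i=2: -3.9164·-2.6140 − -0.6544·3.9536 = +12.8247 (running +48.4881)
  i=3: -0.6544·-0.9992 − 2.2748·-2.6140 = +6.6002 (running +55.0883)
  i=4: 2.2748·0.1880 − 2.8464·-0.9992 = +3.2718 (running +58.3601)
  i=5: 2.8464·6.6644 − 2.4188·0.1880 = +18.5148 (running +76.8749)
Area = |Σ|/2 = |76.8749|/2 = 38.4375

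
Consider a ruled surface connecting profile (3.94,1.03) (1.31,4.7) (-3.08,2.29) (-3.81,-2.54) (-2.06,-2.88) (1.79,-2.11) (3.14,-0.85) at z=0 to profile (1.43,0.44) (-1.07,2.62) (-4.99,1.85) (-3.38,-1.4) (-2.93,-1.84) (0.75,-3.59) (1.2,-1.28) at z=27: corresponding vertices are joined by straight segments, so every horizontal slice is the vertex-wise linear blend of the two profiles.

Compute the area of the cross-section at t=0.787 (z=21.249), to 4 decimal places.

Cross-section at t=0.787: each vertex is (1-t)·p0[i] + t·p1[i].
  v1: (1-0.787)·(3.94,1.03) + 0.787·(1.43,0.44) = (1.9646,0.5657)
  v2: (1-0.787)·(1.31,4.7) + 0.787·(-1.07,2.62) = (-0.5631,3.0630)
  v3: (1-0.787)·(-3.08,2.29) + 0.787·(-4.99,1.85) = (-4.5832,1.9437)
  v4: (1-0.787)·(-3.81,-2.54) + 0.787·(-3.38,-1.4) = (-3.4716,-1.6428)
  v5: (1-0.787)·(-2.06,-2.88) + 0.787·(-2.93,-1.84) = (-2.7447,-2.0615)
  v6: (1-0.787)·(1.79,-2.11) + 0.787·(0.75,-3.59) = (0.9715,-3.2748)
  v7: (1-0.787)·(3.14,-0.85) + 0.787·(1.2,-1.28) = (1.6132,-1.1884)
Shoelace sum Σ(x_i·y_{i+1} − x_{i+1}·y_i):
  i=1: 1.9646·3.0630 − -0.5631·0.5657 = +6.3362 (running +6.3362)
  i=2: -0.5631·1.9437 − -4.5832·3.0630 = +12.9440 (running +19.2802)
  i=3: -4.5832·-1.6428 − -3.4716·1.9437 = +14.2771 (running +33.5574)
  i=4: -3.4716·-2.0615 − -2.7447·-1.6428 = +2.6477 (running +36.2051)
  i=5: -2.7447·-3.2748 − 0.9715·-2.0615 = +10.9910 (running +47.1961)
  i=6: 0.9715·-1.1884 − 1.6132·-3.2748 = +4.1283 (running +51.3244)
  i=7: 1.6132·0.5657 − 1.9646·-1.1884 = +3.2473 (running +54.5718)
Area = |Σ|/2 = |54.5718|/2 = 27.2859

Area at t=0.787: 27.2859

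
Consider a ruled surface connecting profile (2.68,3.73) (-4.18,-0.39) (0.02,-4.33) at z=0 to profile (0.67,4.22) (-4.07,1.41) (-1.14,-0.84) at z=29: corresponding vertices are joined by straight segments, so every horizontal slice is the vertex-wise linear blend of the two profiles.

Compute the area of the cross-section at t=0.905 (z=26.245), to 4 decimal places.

Area at t=0.905: 10.4317

Cross-section at t=0.905: each vertex is (1-t)·p0[i] + t·p1[i].
  v1: (1-0.905)·(2.68,3.73) + 0.905·(0.67,4.22) = (0.8609,4.1734)
  v2: (1-0.905)·(-4.18,-0.39) + 0.905·(-4.07,1.41) = (-4.0804,1.2390)
  v3: (1-0.905)·(0.02,-4.33) + 0.905·(-1.14,-0.84) = (-1.0298,-1.1715)
Shoelace sum Σ(x_i·y_{i+1} − x_{i+1}·y_i):
  i=1: 0.8609·1.2390 − -4.0804·4.1734 = +18.0963 (running +18.0963)
  i=2: -4.0804·-1.1715 − -1.0298·1.2390 = +6.0564 (running +24.1526)
  i=3: -1.0298·4.1734 − 0.8609·-1.1715 = -3.2892 (running +20.8635)
Area = |Σ|/2 = |20.8635|/2 = 10.4317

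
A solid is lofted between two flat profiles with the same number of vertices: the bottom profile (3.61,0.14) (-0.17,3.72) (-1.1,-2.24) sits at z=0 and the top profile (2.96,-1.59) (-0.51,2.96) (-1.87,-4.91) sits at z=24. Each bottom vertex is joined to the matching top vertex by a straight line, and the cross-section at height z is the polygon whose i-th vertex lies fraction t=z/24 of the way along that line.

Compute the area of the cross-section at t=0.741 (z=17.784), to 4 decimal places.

Area at t=0.741: 15.7760

Cross-section at t=0.741: each vertex is (1-t)·p0[i] + t·p1[i].
  v1: (1-0.741)·(3.61,0.14) + 0.741·(2.96,-1.59) = (3.1283,-1.1419)
  v2: (1-0.741)·(-0.17,3.72) + 0.741·(-0.51,2.96) = (-0.4219,3.1568)
  v3: (1-0.741)·(-1.1,-2.24) + 0.741·(-1.87,-4.91) = (-1.6706,-4.2185)
Shoelace sum Σ(x_i·y_{i+1} − x_{i+1}·y_i):
  i=1: 3.1283·3.1568 − -0.4219·-1.1419 = +9.3939 (running +9.3939)
  i=2: -0.4219·-4.2185 − -1.6706·3.1568 = +7.0537 (running +16.4475)
  i=3: -1.6706·-1.1419 − 3.1283·-4.2185 = +15.1045 (running +31.5521)
Area = |Σ|/2 = |31.5521|/2 = 15.7760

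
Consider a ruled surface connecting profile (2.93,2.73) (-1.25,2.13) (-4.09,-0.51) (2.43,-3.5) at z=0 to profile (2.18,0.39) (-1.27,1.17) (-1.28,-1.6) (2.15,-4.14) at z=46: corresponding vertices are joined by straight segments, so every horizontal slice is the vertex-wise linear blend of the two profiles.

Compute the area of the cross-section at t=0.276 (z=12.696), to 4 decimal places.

Cross-section at t=0.276: each vertex is (1-t)·p0[i] + t·p1[i].
  v1: (1-0.276)·(2.93,2.73) + 0.276·(2.18,0.39) = (2.7230,2.0842)
  v2: (1-0.276)·(-1.25,2.13) + 0.276·(-1.27,1.17) = (-1.2555,1.8650)
  v3: (1-0.276)·(-4.09,-0.51) + 0.276·(-1.28,-1.6) = (-3.3144,-0.8108)
  v4: (1-0.276)·(2.43,-3.5) + 0.276·(2.15,-4.14) = (2.3527,-3.6766)
Shoelace sum Σ(x_i·y_{i+1} − x_{i+1}·y_i):
  i=1: 2.7230·1.8650 − -1.2555·2.0842 = +7.6952 (running +7.6952)
  i=2: -1.2555·-0.8108 − -3.3144·1.8650 = +7.1996 (running +14.8948)
  i=3: -3.3144·-3.6766 − 2.3527·-0.8108 = +14.0937 (running +28.9885)
  i=4: 2.3527·2.0842 − 2.7230·-3.6766 = +14.9149 (running +43.9034)
Area = |Σ|/2 = |43.9034|/2 = 21.9517

Area at t=0.276: 21.9517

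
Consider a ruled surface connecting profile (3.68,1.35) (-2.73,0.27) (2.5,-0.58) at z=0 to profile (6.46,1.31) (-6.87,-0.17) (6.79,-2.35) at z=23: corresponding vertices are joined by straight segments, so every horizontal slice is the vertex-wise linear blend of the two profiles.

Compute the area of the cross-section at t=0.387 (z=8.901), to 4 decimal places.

Area at t=0.387: 11.4445

Cross-section at t=0.387: each vertex is (1-t)·p0[i] + t·p1[i].
  v1: (1-0.387)·(3.68,1.35) + 0.387·(6.46,1.31) = (4.7559,1.3345)
  v2: (1-0.387)·(-2.73,0.27) + 0.387·(-6.87,-0.17) = (-4.3322,0.0997)
  v3: (1-0.387)·(2.5,-0.58) + 0.387·(6.79,-2.35) = (4.1602,-1.2650)
Shoelace sum Σ(x_i·y_{i+1} − x_{i+1}·y_i):
  i=1: 4.7559·0.0997 − -4.3322·1.3345 = +6.2556 (running +6.2556)
  i=2: -4.3322·-1.2650 − 4.1602·0.0997 = +5.0653 (running +11.3209)
  i=3: 4.1602·1.3345 − 4.7559·-1.2650 = +11.5680 (running +22.8890)
Area = |Σ|/2 = |22.8890|/2 = 11.4445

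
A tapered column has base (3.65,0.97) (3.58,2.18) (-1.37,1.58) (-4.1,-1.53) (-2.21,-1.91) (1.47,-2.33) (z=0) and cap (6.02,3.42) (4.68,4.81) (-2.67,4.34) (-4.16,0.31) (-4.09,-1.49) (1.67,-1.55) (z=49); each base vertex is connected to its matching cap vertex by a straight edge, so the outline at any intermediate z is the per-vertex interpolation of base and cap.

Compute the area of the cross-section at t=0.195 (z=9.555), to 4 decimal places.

Area at t=0.195: 26.3048

Cross-section at t=0.195: each vertex is (1-t)·p0[i] + t·p1[i].
  v1: (1-0.195)·(3.65,0.97) + 0.195·(6.02,3.42) = (4.1121,1.4478)
  v2: (1-0.195)·(3.58,2.18) + 0.195·(4.68,4.81) = (3.7945,2.6928)
  v3: (1-0.195)·(-1.37,1.58) + 0.195·(-2.67,4.34) = (-1.6235,2.1182)
  v4: (1-0.195)·(-4.1,-1.53) + 0.195·(-4.16,0.31) = (-4.1117,-1.1712)
  v5: (1-0.195)·(-2.21,-1.91) + 0.195·(-4.09,-1.49) = (-2.5766,-1.8281)
  v6: (1-0.195)·(1.47,-2.33) + 0.195·(1.67,-1.55) = (1.5090,-2.1779)
Shoelace sum Σ(x_i·y_{i+1} − x_{i+1}·y_i):
  i=1: 4.1121·2.6928 − 3.7945·1.4478 = +5.5799 (running +5.5799)
  i=2: 3.7945·2.1182 − -1.6235·2.6928 = +12.4094 (running +17.9893)
  i=3: -1.6235·-1.1712 − -4.1117·2.1182 = +10.6108 (running +28.6001)
  i=4: -4.1117·-1.8281 − -2.5766·-1.1712 = +4.4989 (running +33.0990)
  i=5: -2.5766·-2.1779 − 1.5090·-1.8281 = +8.3702 (running +41.4692)
  i=6: 1.5090·1.4478 − 4.1121·-2.1779 = +11.1405 (running +52.6097)
Area = |Σ|/2 = |52.6097|/2 = 26.3048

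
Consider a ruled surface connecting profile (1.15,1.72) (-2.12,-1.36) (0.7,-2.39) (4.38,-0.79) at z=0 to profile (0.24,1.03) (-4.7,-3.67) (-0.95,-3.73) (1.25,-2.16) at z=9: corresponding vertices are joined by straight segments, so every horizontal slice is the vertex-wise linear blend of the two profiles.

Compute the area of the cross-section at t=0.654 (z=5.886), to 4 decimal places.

Cross-section at t=0.654: each vertex is (1-t)·p0[i] + t·p1[i].
  v1: (1-0.654)·(1.15,1.72) + 0.654·(0.24,1.03) = (0.5549,1.2687)
  v2: (1-0.654)·(-2.12,-1.36) + 0.654·(-4.7,-3.67) = (-3.8073,-2.8707)
  v3: (1-0.654)·(0.7,-2.39) + 0.654·(-0.95,-3.73) = (-0.3791,-3.2664)
  v4: (1-0.654)·(4.38,-0.79) + 0.654·(1.25,-2.16) = (2.3330,-1.6860)
Shoelace sum Σ(x_i·y_{i+1} − x_{i+1}·y_i):
  i=1: 0.5549·-2.8707 − -3.8073·1.2687 = +3.2376 (running +3.2376)
  i=2: -3.8073·-3.2664 − -0.3791·-2.8707 = +11.3478 (running +14.5854)
  i=3: -0.3791·-1.6860 − 2.3330·-3.2664 = +8.2595 (running +22.8449)
  i=4: 2.3330·1.2687 − 0.5549·-1.6860 = +3.8954 (running +26.7404)
Area = |Σ|/2 = |26.7404|/2 = 13.3702

Area at t=0.654: 13.3702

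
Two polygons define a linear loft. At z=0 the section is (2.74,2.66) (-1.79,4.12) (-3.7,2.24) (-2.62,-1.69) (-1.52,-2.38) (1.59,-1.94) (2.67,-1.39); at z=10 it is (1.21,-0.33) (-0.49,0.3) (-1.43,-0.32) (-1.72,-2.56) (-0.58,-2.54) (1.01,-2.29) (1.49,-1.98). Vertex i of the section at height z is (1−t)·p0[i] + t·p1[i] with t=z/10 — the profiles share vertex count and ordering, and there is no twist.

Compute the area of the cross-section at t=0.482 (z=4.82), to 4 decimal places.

Area at t=0.482: 17.5934

Cross-section at t=0.482: each vertex is (1-t)·p0[i] + t·p1[i].
  v1: (1-0.482)·(2.74,2.66) + 0.482·(1.21,-0.33) = (2.0025,1.2188)
  v2: (1-0.482)·(-1.79,4.12) + 0.482·(-0.49,0.3) = (-1.1634,2.2788)
  v3: (1-0.482)·(-3.7,2.24) + 0.482·(-1.43,-0.32) = (-2.6059,1.0061)
  v4: (1-0.482)·(-2.62,-1.69) + 0.482·(-1.72,-2.56) = (-2.1862,-2.1093)
  v5: (1-0.482)·(-1.52,-2.38) + 0.482·(-0.58,-2.54) = (-1.0669,-2.4571)
  v6: (1-0.482)·(1.59,-1.94) + 0.482·(1.01,-2.29) = (1.3104,-2.1087)
  v7: (1-0.482)·(2.67,-1.39) + 0.482·(1.49,-1.98) = (2.1012,-1.6744)
Shoelace sum Σ(x_i·y_{i+1} − x_{i+1}·y_i):
  i=1: 2.0025·2.2788 − -1.1634·1.2188 = +5.9813 (running +5.9813)
  i=2: -1.1634·1.0061 − -2.6059·2.2788 = +4.7677 (running +10.7489)
  i=3: -2.6059·-2.1093 − -2.1862·1.0061 = +7.6961 (running +18.4451)
  i=4: -2.1862·-2.4571 − -1.0669·-2.1093 = +3.1213 (running +21.5663)
  i=5: -1.0669·-2.1087 − 1.3104·-2.4571 = +5.4697 (running +27.0361)
  i=6: 1.3104·-1.6744 − 2.1012·-2.1087 = +2.2367 (running +29.2728)
  i=7: 2.1012·1.2188 − 2.0025·-1.6744 = +5.9140 (running +35.1868)
Area = |Σ|/2 = |35.1868|/2 = 17.5934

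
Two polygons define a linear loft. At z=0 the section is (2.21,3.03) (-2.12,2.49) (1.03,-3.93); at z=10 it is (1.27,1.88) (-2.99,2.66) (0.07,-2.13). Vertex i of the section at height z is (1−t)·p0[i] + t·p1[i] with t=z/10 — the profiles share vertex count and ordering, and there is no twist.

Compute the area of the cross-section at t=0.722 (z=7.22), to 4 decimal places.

Area at t=0.722: 10.5818

Cross-section at t=0.722: each vertex is (1-t)·p0[i] + t·p1[i].
  v1: (1-0.722)·(2.21,3.03) + 0.722·(1.27,1.88) = (1.5313,2.1997)
  v2: (1-0.722)·(-2.12,2.49) + 0.722·(-2.99,2.66) = (-2.7481,2.6127)
  v3: (1-0.722)·(1.03,-3.93) + 0.722·(0.07,-2.13) = (0.3369,-2.6304)
Shoelace sum Σ(x_i·y_{i+1} − x_{i+1}·y_i):
  i=1: 1.5313·2.6127 − -2.7481·2.1997 = +10.0460 (running +10.0460)
  i=2: -2.7481·-2.6304 − 0.3369·2.6127 = +6.3485 (running +16.3946)
  i=3: 0.3369·2.1997 − 1.5313·-2.6304 = +4.7690 (running +21.1636)
Area = |Σ|/2 = |21.1636|/2 = 10.5818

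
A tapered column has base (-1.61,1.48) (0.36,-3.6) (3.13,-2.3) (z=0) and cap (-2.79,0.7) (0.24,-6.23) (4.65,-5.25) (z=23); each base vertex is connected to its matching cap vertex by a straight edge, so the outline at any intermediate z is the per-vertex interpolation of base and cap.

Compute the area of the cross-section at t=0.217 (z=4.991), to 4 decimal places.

Cross-section at t=0.217: each vertex is (1-t)·p0[i] + t·p1[i].
  v1: (1-0.217)·(-1.61,1.48) + 0.217·(-2.79,0.7) = (-1.8661,1.3107)
  v2: (1-0.217)·(0.36,-3.6) + 0.217·(0.24,-6.23) = (0.3340,-4.1707)
  v3: (1-0.217)·(3.13,-2.3) + 0.217·(4.65,-5.25) = (3.4598,-2.9402)
Shoelace sum Σ(x_i·y_{i+1} − x_{i+1}·y_i):
  i=1: -1.8661·-4.1707 − 0.3340·1.3107 = +7.3451 (running +7.3451)
  i=2: 0.3340·-2.9402 − 3.4598·-4.1707 = +13.4481 (running +20.7932)
  i=3: 3.4598·1.3107 − -1.8661·-2.9402 = -0.9515 (running +19.8416)
Area = |Σ|/2 = |19.8416|/2 = 9.9208

Area at t=0.217: 9.9208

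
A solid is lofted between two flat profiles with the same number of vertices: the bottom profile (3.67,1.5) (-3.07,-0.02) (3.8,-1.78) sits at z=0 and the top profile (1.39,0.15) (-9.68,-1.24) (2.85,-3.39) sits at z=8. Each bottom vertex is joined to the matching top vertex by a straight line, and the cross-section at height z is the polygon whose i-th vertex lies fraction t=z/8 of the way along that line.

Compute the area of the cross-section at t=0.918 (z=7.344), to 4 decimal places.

Cross-section at t=0.918: each vertex is (1-t)·p0[i] + t·p1[i].
  v1: (1-0.918)·(3.67,1.5) + 0.918·(1.39,0.15) = (1.5770,0.2607)
  v2: (1-0.918)·(-3.07,-0.02) + 0.918·(-9.68,-1.24) = (-9.1380,-1.1400)
  v3: (1-0.918)·(3.8,-1.78) + 0.918·(2.85,-3.39) = (2.9279,-3.2580)
Shoelace sum Σ(x_i·y_{i+1} − x_{i+1}·y_i):
  i=1: 1.5770·-1.1400 − -9.1380·0.2607 = +0.5846 (running +0.5846)
  i=2: -9.1380·-3.2580 − 2.9279·-1.1400 = +33.1090 (running +33.6936)
  i=3: 2.9279·0.2607 − 1.5770·-3.2580 = +5.9010 (running +39.5947)
Area = |Σ|/2 = |39.5947|/2 = 19.7973

Area at t=0.918: 19.7973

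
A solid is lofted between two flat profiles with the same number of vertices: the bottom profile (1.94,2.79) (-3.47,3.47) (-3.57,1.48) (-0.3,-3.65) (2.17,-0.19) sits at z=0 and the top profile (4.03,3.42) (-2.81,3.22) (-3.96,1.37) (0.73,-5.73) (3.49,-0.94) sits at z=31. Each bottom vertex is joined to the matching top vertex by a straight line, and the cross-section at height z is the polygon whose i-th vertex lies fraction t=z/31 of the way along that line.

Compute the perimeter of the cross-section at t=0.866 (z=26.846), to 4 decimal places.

Cross-section at t=0.866: each vertex is (1-t)·p0[i] + t·p1[i].
  v1: (1-0.866)·(1.94,2.79) + 0.866·(4.03,3.42) = (3.7499,3.3356)
  v2: (1-0.866)·(-3.47,3.47) + 0.866·(-2.81,3.22) = (-2.8984,3.2535)
  v3: (1-0.866)·(-3.57,1.48) + 0.866·(-3.96,1.37) = (-3.9077,1.3847)
  v4: (1-0.866)·(-0.3,-3.65) + 0.866·(0.73,-5.73) = (0.5920,-5.4513)
  v5: (1-0.866)·(2.17,-0.19) + 0.866·(3.49,-0.94) = (3.3131,-0.8395)
Perimeter = Σ |v_{i+1} − v_i|:
  edge 1→2: √(-6.6484² + -0.0821²) = 6.6489 (running 6.6489)
  edge 2→3: √(-1.0093² + -1.8688²) = 2.1239 (running 8.7728)
  edge 3→4: √(4.4997² + -6.8360²) = 8.1840 (running 16.9568)
  edge 4→5: √(2.7211² + 4.6118²) = 5.3547 (running 22.3116)
  edge 5→1: √(0.4368² + 4.1751²) = 4.1979 (running 26.5094)
Perimeter = 26.5094

Perimeter at t=0.866: 26.5094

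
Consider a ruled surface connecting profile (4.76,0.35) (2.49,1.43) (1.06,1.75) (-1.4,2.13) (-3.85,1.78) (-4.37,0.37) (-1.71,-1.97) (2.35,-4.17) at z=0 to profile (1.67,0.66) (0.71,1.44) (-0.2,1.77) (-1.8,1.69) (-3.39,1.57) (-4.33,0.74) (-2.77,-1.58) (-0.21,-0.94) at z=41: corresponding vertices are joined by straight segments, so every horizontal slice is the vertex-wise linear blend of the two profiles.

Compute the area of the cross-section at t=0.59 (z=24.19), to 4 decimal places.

Cross-section at t=0.59: each vertex is (1-t)·p0[i] + t·p1[i].
  v1: (1-0.59)·(4.76,0.35) + 0.59·(1.67,0.66) = (2.9369,0.5329)
  v2: (1-0.59)·(2.49,1.43) + 0.59·(0.71,1.44) = (1.4398,1.4359)
  v3: (1-0.59)·(1.06,1.75) + 0.59·(-0.2,1.77) = (0.3166,1.7618)
  v4: (1-0.59)·(-1.4,2.13) + 0.59·(-1.8,1.69) = (-1.6360,1.8704)
  v5: (1-0.59)·(-3.85,1.78) + 0.59·(-3.39,1.57) = (-3.5786,1.6561)
  v6: (1-0.59)·(-4.37,0.37) + 0.59·(-4.33,0.74) = (-4.3464,0.5883)
  v7: (1-0.59)·(-1.71,-1.97) + 0.59·(-2.77,-1.58) = (-2.3354,-1.7399)
  v8: (1-0.59)·(2.35,-4.17) + 0.59·(-0.21,-0.94) = (0.8396,-2.2643)
Shoelace sum Σ(x_i·y_{i+1} − x_{i+1}·y_i):
  i=1: 2.9369·1.4359 − 1.4398·0.5329 = +3.4498 (running +3.4498)
  i=2: 1.4398·1.7618 − 0.3166·1.4359 = +2.0820 (running +5.5319)
  i=3: 0.3166·1.8704 − -1.6360·1.7618 = +3.4745 (running +9.0063)
  i=4: -1.6360·1.6561 − -3.5786·1.8704 = +3.9840 (running +12.9904)
  i=5: -3.5786·0.5883 − -4.3464·1.6561 = +5.0928 (running +18.0831)
  i=6: -4.3464·-1.7399 − -2.3354·0.5883 = +8.9362 (running +27.0194)
  i=7: -2.3354·-2.2643 − 0.8396·-1.7399 = +6.7489 (running +33.7682)
  i=8: 0.8396·0.5329 − 2.9369·-2.2643 = +7.0974 (running +40.8657)
Area = |Σ|/2 = |40.8657|/2 = 20.4328

Area at t=0.59: 20.4328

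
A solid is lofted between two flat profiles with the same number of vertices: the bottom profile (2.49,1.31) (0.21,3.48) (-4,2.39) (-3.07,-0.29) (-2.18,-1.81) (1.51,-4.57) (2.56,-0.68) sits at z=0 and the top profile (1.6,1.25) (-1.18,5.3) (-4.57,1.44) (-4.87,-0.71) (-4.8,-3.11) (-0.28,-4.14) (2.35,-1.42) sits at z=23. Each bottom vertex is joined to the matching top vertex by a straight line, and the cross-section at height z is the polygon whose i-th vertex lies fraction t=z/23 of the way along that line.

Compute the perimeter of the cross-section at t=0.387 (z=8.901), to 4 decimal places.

Perimeter at t=0.387: 23.3440

Cross-section at t=0.387: each vertex is (1-t)·p0[i] + t·p1[i].
  v1: (1-0.387)·(2.49,1.31) + 0.387·(1.6,1.25) = (2.1456,1.2868)
  v2: (1-0.387)·(0.21,3.48) + 0.387·(-1.18,5.3) = (-0.3279,4.1843)
  v3: (1-0.387)·(-4,2.39) + 0.387·(-4.57,1.44) = (-4.2206,2.0224)
  v4: (1-0.387)·(-3.07,-0.29) + 0.387·(-4.87,-0.71) = (-3.7666,-0.4525)
  v5: (1-0.387)·(-2.18,-1.81) + 0.387·(-4.8,-3.11) = (-3.1939,-2.3131)
  v6: (1-0.387)·(1.51,-4.57) + 0.387·(-0.28,-4.14) = (0.8173,-4.4036)
  v7: (1-0.387)·(2.56,-0.68) + 0.387·(2.35,-1.42) = (2.4787,-0.9664)
Perimeter = Σ |v_{i+1} − v_i|:
  edge 1→2: √(-2.4735² + 2.8976²) = 3.8097 (running 3.8097)
  edge 2→3: √(-3.8927² + -2.1620²) = 4.4528 (running 8.2625)
  edge 3→4: √(0.4540² + -2.4749²) = 2.5162 (running 10.7787)
  edge 4→5: √(0.5727² + -1.8606²) = 1.9467 (running 12.7254)
  edge 5→6: √(4.0112² + -2.0905²) = 4.5233 (running 17.2486)
  edge 6→7: √(1.6615² + 3.4372²) = 3.8177 (running 21.0663)
  edge 7→1: √(-0.3332² + 2.2532²) = 2.2777 (running 23.3440)
Perimeter = 23.3440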